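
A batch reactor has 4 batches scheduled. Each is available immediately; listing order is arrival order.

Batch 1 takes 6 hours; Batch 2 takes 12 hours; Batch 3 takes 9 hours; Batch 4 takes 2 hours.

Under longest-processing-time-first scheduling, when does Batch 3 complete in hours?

21

LPT (decreasing processing time): Batch 2 Batch 3 Batch 1 Batch 4.
Batch 2: 0→12
Batch 3: 12→21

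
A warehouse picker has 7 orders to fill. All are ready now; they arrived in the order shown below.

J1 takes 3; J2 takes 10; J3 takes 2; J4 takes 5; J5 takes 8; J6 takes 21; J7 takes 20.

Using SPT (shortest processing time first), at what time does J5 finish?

18

SPT (increasing processing time): J3 J1 J4 J5 J2 J7 J6.
J3: 0→2
J1: 2→5
J4: 5→10
J5: 10→18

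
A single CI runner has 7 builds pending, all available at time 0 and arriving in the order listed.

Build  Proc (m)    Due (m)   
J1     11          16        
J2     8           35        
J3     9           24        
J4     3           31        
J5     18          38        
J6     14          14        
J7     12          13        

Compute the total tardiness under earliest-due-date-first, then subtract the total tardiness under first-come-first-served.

6

EDD (increasing due date): J7 J6 J1 J3 J4 J2 J5.
J7: 0→12, due 13, tardiness 0
J6: 12→26, due 14, tardiness 12
J1: 26→37, due 16, tardiness 21
J3: 37→46, due 24, tardiness 22
J4: 46→49, due 31, tardiness 18
J2: 49→57, due 35, tardiness 22
J5: 57→75, due 38, tardiness 37
Sum = 0+12+21+22+18+22+37 = 132.
FIFO (arrival order): J1 J2 J3 J4 J5 J6 J7.
J1: 0→11, due 16, tardiness 0
J2: 11→19, due 35, tardiness 0
J3: 19→28, due 24, tardiness 4
J4: 28→31, due 31, tardiness 0
J5: 31→49, due 38, tardiness 11
J6: 49→63, due 14, tardiness 49
J7: 63→75, due 13, tardiness 62
Sum = 0+0+4+0+11+49+62 = 126.
Difference = 132 − 126 = 6.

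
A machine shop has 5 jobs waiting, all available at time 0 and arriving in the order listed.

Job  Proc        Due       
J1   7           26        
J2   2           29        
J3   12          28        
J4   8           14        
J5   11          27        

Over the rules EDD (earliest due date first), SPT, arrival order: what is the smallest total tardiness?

EDD (increasing due date): J4 J1 J5 J3 J2.
J4: 0→8, due 14, tardiness 0
J1: 8→15, due 26, tardiness 0
J5: 15→26, due 27, tardiness 0
J3: 26→38, due 28, tardiness 10
J2: 38→40, due 29, tardiness 11
Sum = 0+0+0+10+11 = 21.
SPT (increasing processing time): J2 J1 J4 J5 J3.
J2: 0→2, due 29, tardiness 0
J1: 2→9, due 26, tardiness 0
J4: 9→17, due 14, tardiness 3
J5: 17→28, due 27, tardiness 1
J3: 28→40, due 28, tardiness 12
Sum = 0+0+3+1+12 = 16.
FIFO (arrival order): J1 J2 J3 J4 J5.
J1: 0→7, due 26, tardiness 0
J2: 7→9, due 29, tardiness 0
J3: 9→21, due 28, tardiness 0
J4: 21→29, due 14, tardiness 15
J5: 29→40, due 27, tardiness 13
Sum = 0+0+0+15+13 = 28.
EDD 21, SPT 16, FIFO 28 → minimum 16.

16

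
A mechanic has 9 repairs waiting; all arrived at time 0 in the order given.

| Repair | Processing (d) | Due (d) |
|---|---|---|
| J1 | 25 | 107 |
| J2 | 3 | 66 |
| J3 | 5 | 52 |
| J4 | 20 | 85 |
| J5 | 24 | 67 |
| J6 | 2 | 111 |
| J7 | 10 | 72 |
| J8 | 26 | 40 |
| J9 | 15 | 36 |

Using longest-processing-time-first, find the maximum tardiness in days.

74

LPT (decreasing processing time): J8 J1 J5 J4 J9 J7 J3 J2 J6.
J8: 0→26, due 40, tardiness 0
J1: 26→51, due 107, tardiness 0
J5: 51→75, due 67, tardiness 8
J4: 75→95, due 85, tardiness 10
J9: 95→110, due 36, tardiness 74
J7: 110→120, due 72, tardiness 48
J3: 120→125, due 52, tardiness 73
J2: 125→128, due 66, tardiness 62
J6: 128→130, due 111, tardiness 19
Maximum = 74.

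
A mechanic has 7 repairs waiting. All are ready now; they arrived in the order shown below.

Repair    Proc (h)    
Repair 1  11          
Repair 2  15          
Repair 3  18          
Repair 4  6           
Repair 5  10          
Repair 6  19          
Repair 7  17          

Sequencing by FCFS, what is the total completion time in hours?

FIFO (arrival order): Repair 1 Repair 2 Repair 3 Repair 4 Repair 5 Repair 6 Repair 7.
Repair 1: 0→11
Repair 2: 11→26
Repair 3: 26→44
Repair 4: 44→50
Repair 5: 50→60
Repair 6: 60→79
Repair 7: 79→96
Sum = 11+26+44+50+60+79+96 = 366.

366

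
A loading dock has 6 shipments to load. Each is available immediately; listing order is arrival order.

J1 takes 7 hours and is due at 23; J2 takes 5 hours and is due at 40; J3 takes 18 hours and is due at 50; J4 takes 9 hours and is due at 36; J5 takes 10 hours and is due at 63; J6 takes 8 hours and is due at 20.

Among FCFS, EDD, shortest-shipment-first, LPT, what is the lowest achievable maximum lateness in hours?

FIFO (arrival order): J1 J2 J3 J4 J5 J6.
J1: 0→7, due 23, lateness -16
J2: 7→12, due 40, lateness -28
J3: 12→30, due 50, lateness -20
J4: 30→39, due 36, lateness 3
J5: 39→49, due 63, lateness -14
J6: 49→57, due 20, lateness 37
Maximum = 37.
EDD (increasing due date): J6 J1 J4 J2 J3 J5.
J6: 0→8, due 20, lateness -12
J1: 8→15, due 23, lateness -8
J4: 15→24, due 36, lateness -12
J2: 24→29, due 40, lateness -11
J3: 29→47, due 50, lateness -3
J5: 47→57, due 63, lateness -6
Maximum = -3.
SPT (increasing processing time): J2 J1 J6 J4 J5 J3.
J2: 0→5, due 40, lateness -35
J1: 5→12, due 23, lateness -11
J6: 12→20, due 20, lateness 0
J4: 20→29, due 36, lateness -7
J5: 29→39, due 63, lateness -24
J3: 39→57, due 50, lateness 7
Maximum = 7.
LPT (decreasing processing time): J3 J5 J4 J6 J1 J2.
J3: 0→18, due 50, lateness -32
J5: 18→28, due 63, lateness -35
J4: 28→37, due 36, lateness 1
J6: 37→45, due 20, lateness 25
J1: 45→52, due 23, lateness 29
J2: 52→57, due 40, lateness 17
Maximum = 29.
FIFO 37, EDD -3, SPT 7, LPT 29 → minimum -3.

-3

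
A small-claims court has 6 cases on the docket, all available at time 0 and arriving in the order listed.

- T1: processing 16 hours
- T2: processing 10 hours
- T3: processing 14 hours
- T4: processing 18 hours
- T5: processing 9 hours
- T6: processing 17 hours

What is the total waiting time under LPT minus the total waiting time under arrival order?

37

LPT (decreasing processing time): T4 T6 T1 T3 T2 T5.
T4: waits 0, runs 0→18
T6: waits 18, runs 18→35
T1: waits 35, runs 35→51
T3: waits 51, runs 51→65
T2: waits 65, runs 65→75
T5: waits 75, runs 75→84
Sum = 0+18+35+51+65+75 = 244.
FIFO (arrival order): T1 T2 T3 T4 T5 T6.
T1: waits 0, runs 0→16
T2: waits 16, runs 16→26
T3: waits 26, runs 26→40
T4: waits 40, runs 40→58
T5: waits 58, runs 58→67
T6: waits 67, runs 67→84
Sum = 0+16+26+40+58+67 = 207.
Difference = 244 − 207 = 37.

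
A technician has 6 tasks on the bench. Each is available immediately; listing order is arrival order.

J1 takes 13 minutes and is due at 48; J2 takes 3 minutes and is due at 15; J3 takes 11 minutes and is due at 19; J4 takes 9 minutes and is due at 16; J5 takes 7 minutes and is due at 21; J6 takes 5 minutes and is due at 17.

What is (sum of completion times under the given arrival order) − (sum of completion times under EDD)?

40

FIFO (arrival order): J1 J2 J3 J4 J5 J6.
J1: 0→13
J2: 13→16
J3: 16→27
J4: 27→36
J5: 36→43
J6: 43→48
Sum = 13+16+27+36+43+48 = 183.
EDD (increasing due date): J2 J4 J6 J3 J5 J1.
J2: 0→3
J4: 3→12
J6: 12→17
J3: 17→28
J5: 28→35
J1: 35→48
Sum = 3+12+17+28+35+48 = 143.
Difference = 183 − 143 = 40.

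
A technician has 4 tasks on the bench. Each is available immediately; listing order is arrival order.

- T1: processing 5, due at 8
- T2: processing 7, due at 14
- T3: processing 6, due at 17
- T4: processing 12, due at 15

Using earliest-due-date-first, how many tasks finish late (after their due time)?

2

EDD (increasing due date): T1 T2 T4 T3.
T1: 0→5, due 8, tardiness 0
T2: 5→12, due 14, tardiness 0
T4: 12→24, due 15, tardiness 9
T3: 24→30, due 17, tardiness 13
Late tasks: 2.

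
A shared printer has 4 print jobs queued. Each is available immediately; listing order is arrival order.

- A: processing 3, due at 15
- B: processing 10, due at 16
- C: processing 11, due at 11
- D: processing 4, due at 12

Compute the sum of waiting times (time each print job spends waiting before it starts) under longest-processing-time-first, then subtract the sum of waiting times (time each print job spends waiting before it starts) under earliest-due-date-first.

LPT (decreasing processing time): C B D A.
C: waits 0, runs 0→11
B: waits 11, runs 11→21
D: waits 21, runs 21→25
A: waits 25, runs 25→28
Sum = 0+11+21+25 = 57.
EDD (increasing due date): C D A B.
C: waits 0, runs 0→11
D: waits 11, runs 11→15
A: waits 15, runs 15→18
B: waits 18, runs 18→28
Sum = 0+11+15+18 = 44.
Difference = 57 − 44 = 13.

13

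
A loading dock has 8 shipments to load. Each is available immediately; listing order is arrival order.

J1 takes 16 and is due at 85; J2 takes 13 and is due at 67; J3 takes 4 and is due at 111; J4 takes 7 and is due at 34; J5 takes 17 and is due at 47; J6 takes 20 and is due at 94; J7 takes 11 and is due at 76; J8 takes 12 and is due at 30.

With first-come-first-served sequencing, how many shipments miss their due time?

FIFO (arrival order): J1 J2 J3 J4 J5 J6 J7 J8.
J1: 0→16, due 85, tardiness 0
J2: 16→29, due 67, tardiness 0
J3: 29→33, due 111, tardiness 0
J4: 33→40, due 34, tardiness 6
J5: 40→57, due 47, tardiness 10
J6: 57→77, due 94, tardiness 0
J7: 77→88, due 76, tardiness 12
J8: 88→100, due 30, tardiness 70
Late shipments: 4.

4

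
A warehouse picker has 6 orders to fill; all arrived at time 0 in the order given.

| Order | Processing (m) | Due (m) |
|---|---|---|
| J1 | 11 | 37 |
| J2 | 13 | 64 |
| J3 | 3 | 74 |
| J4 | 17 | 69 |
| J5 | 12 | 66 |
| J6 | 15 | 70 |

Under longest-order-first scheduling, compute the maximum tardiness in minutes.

31

LPT (decreasing processing time): J4 J6 J2 J5 J1 J3.
J4: 0→17, due 69, tardiness 0
J6: 17→32, due 70, tardiness 0
J2: 32→45, due 64, tardiness 0
J5: 45→57, due 66, tardiness 0
J1: 57→68, due 37, tardiness 31
J3: 68→71, due 74, tardiness 0
Maximum = 31.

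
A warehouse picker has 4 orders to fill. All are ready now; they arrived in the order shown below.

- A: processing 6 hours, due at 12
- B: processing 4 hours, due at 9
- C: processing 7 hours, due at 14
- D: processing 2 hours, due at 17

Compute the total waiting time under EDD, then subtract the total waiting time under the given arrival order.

EDD (increasing due date): B A C D.
B: waits 0, runs 0→4
A: waits 4, runs 4→10
C: waits 10, runs 10→17
D: waits 17, runs 17→19
Sum = 0+4+10+17 = 31.
FIFO (arrival order): A B C D.
A: waits 0, runs 0→6
B: waits 6, runs 6→10
C: waits 10, runs 10→17
D: waits 17, runs 17→19
Sum = 0+6+10+17 = 33.
Difference = 31 − 33 = -2.

-2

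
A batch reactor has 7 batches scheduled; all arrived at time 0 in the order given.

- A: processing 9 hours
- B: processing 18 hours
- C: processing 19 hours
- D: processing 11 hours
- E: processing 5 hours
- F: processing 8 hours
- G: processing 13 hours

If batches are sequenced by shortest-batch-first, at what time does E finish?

5

SPT (increasing processing time): E F A D G B C.
E: 0→5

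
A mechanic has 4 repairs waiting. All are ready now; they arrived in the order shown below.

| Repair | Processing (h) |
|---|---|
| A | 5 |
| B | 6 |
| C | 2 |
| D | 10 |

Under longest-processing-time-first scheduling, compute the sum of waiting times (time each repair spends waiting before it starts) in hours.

47

LPT (decreasing processing time): D B A C.
D: waits 0, runs 0→10
B: waits 10, runs 10→16
A: waits 16, runs 16→21
C: waits 21, runs 21→23
Sum = 0+10+16+21 = 47.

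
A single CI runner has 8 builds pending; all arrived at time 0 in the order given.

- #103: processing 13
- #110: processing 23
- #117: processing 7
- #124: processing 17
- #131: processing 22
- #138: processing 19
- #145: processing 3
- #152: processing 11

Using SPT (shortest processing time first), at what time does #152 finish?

SPT (increasing processing time): #145 #117 #152 #103 #124 #138 #131 #110.
#145: 0→3
#117: 3→10
#152: 10→21

21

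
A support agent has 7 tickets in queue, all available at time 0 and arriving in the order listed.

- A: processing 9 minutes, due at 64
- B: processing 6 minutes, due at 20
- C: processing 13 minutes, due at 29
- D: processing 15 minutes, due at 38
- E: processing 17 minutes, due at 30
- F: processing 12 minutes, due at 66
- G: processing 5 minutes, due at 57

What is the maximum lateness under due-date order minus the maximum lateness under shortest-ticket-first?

EDD (increasing due date): B C E D G A F.
B: 0→6, due 20, lateness -14
C: 6→19, due 29, lateness -10
E: 19→36, due 30, lateness 6
D: 36→51, due 38, lateness 13
G: 51→56, due 57, lateness -1
A: 56→65, due 64, lateness 1
F: 65→77, due 66, lateness 11
Maximum = 13.
SPT (increasing processing time): G B A F C D E.
G: 0→5, due 57, lateness -52
B: 5→11, due 20, lateness -9
A: 11→20, due 64, lateness -44
F: 20→32, due 66, lateness -34
C: 32→45, due 29, lateness 16
D: 45→60, due 38, lateness 22
E: 60→77, due 30, lateness 47
Maximum = 47.
Difference = 13 − 47 = -34.

-34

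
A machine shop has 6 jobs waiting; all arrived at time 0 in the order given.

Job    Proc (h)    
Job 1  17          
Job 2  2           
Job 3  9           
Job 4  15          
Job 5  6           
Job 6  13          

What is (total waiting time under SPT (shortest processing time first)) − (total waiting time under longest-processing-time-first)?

SPT (increasing processing time): Job 2 Job 5 Job 3 Job 6 Job 4 Job 1.
Job 2: waits 0, runs 0→2
Job 5: waits 2, runs 2→8
Job 3: waits 8, runs 8→17
Job 6: waits 17, runs 17→30
Job 4: waits 30, runs 30→45
Job 1: waits 45, runs 45→62
Sum = 0+2+8+17+30+45 = 102.
LPT (decreasing processing time): Job 1 Job 4 Job 6 Job 3 Job 5 Job 2.
Job 1: waits 0, runs 0→17
Job 4: waits 17, runs 17→32
Job 6: waits 32, runs 32→45
Job 3: waits 45, runs 45→54
Job 5: waits 54, runs 54→60
Job 2: waits 60, runs 60→62
Sum = 0+17+32+45+54+60 = 208.
Difference = 102 − 208 = -106.

-106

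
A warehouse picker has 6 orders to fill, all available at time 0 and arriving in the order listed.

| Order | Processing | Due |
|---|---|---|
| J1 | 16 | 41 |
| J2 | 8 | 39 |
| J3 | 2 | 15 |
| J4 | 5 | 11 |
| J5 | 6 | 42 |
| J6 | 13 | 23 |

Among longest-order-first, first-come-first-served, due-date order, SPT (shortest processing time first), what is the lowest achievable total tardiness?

11

LPT (decreasing processing time): J1 J6 J2 J5 J4 J3.
J1: 0→16, due 41, tardiness 0
J6: 16→29, due 23, tardiness 6
J2: 29→37, due 39, tardiness 0
J5: 37→43, due 42, tardiness 1
J4: 43→48, due 11, tardiness 37
J3: 48→50, due 15, tardiness 35
Sum = 0+6+0+1+37+35 = 79.
FIFO (arrival order): J1 J2 J3 J4 J5 J6.
J1: 0→16, due 41, tardiness 0
J2: 16→24, due 39, tardiness 0
J3: 24→26, due 15, tardiness 11
J4: 26→31, due 11, tardiness 20
J5: 31→37, due 42, tardiness 0
J6: 37→50, due 23, tardiness 27
Sum = 0+0+11+20+0+27 = 58.
EDD (increasing due date): J4 J3 J6 J2 J1 J5.
J4: 0→5, due 11, tardiness 0
J3: 5→7, due 15, tardiness 0
J6: 7→20, due 23, tardiness 0
J2: 20→28, due 39, tardiness 0
J1: 28→44, due 41, tardiness 3
J5: 44→50, due 42, tardiness 8
Sum = 0+0+0+0+3+8 = 11.
SPT (increasing processing time): J3 J4 J5 J2 J6 J1.
J3: 0→2, due 15, tardiness 0
J4: 2→7, due 11, tardiness 0
J5: 7→13, due 42, tardiness 0
J2: 13→21, due 39, tardiness 0
J6: 21→34, due 23, tardiness 11
J1: 34→50, due 41, tardiness 9
Sum = 0+0+0+0+11+9 = 20.
LPT 79, FIFO 58, EDD 11, SPT 20 → minimum 11.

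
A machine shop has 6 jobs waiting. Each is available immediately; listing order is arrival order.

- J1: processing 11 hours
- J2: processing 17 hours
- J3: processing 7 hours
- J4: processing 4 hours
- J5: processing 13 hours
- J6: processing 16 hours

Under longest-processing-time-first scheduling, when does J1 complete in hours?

LPT (decreasing processing time): J2 J6 J5 J1 J3 J4.
J2: 0→17
J6: 17→33
J5: 33→46
J1: 46→57

57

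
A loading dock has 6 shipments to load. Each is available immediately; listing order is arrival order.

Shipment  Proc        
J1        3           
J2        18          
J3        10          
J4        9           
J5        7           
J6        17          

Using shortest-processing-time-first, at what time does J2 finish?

SPT (increasing processing time): J1 J5 J4 J3 J6 J2.
J1: 0→3
J5: 3→10
J4: 10→19
J3: 19→29
J6: 29→46
J2: 46→64

64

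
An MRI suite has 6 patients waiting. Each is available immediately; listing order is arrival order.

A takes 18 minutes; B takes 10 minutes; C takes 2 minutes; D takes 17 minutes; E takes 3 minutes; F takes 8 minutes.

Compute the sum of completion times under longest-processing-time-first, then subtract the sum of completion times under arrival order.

34

LPT (decreasing processing time): A D B F E C.
A: 0→18
D: 18→35
B: 35→45
F: 45→53
E: 53→56
C: 56→58
Sum = 18+35+45+53+56+58 = 265.
FIFO (arrival order): A B C D E F.
A: 0→18
B: 18→28
C: 28→30
D: 30→47
E: 47→50
F: 50→58
Sum = 18+28+30+47+50+58 = 231.
Difference = 265 − 231 = 34.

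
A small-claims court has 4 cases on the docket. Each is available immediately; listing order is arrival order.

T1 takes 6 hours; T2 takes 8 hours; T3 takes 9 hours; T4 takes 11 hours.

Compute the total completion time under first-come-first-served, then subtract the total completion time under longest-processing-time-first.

-16

FIFO (arrival order): T1 T2 T3 T4.
T1: 0→6
T2: 6→14
T3: 14→23
T4: 23→34
Sum = 6+14+23+34 = 77.
LPT (decreasing processing time): T4 T3 T2 T1.
T4: 0→11
T3: 11→20
T2: 20→28
T1: 28→34
Sum = 11+20+28+34 = 93.
Difference = 77 − 93 = -16.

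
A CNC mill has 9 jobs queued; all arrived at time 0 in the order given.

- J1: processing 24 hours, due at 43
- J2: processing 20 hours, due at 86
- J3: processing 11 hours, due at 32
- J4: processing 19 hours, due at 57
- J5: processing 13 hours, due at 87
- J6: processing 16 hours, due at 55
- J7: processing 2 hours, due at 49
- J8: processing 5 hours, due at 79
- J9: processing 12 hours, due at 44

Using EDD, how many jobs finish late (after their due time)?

EDD (increasing due date): J3 J1 J9 J7 J6 J4 J8 J2 J5.
J3: 0→11, due 32, tardiness 0
J1: 11→35, due 43, tardiness 0
J9: 35→47, due 44, tardiness 3
J7: 47→49, due 49, tardiness 0
J6: 49→65, due 55, tardiness 10
J4: 65→84, due 57, tardiness 27
J8: 84→89, due 79, tardiness 10
J2: 89→109, due 86, tardiness 23
J5: 109→122, due 87, tardiness 35
Late jobs: 6.

6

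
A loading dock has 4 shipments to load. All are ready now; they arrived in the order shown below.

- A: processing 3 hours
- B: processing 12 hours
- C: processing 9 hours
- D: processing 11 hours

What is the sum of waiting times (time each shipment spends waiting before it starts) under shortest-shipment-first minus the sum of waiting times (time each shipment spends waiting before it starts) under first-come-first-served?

-4

SPT (increasing processing time): A C D B.
A: waits 0, runs 0→3
C: waits 3, runs 3→12
D: waits 12, runs 12→23
B: waits 23, runs 23→35
Sum = 0+3+12+23 = 38.
FIFO (arrival order): A B C D.
A: waits 0, runs 0→3
B: waits 3, runs 3→15
C: waits 15, runs 15→24
D: waits 24, runs 24→35
Sum = 0+3+15+24 = 42.
Difference = 38 − 42 = -4.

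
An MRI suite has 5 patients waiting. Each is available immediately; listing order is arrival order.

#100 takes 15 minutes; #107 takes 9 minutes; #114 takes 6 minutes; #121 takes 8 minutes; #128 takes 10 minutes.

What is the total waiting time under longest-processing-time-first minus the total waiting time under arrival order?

9

LPT (decreasing processing time): #100 #128 #107 #121 #114.
#100: waits 0, runs 0→15
#128: waits 15, runs 15→25
#107: waits 25, runs 25→34
#121: waits 34, runs 34→42
#114: waits 42, runs 42→48
Sum = 0+15+25+34+42 = 116.
FIFO (arrival order): #100 #107 #114 #121 #128.
#100: waits 0, runs 0→15
#107: waits 15, runs 15→24
#114: waits 24, runs 24→30
#121: waits 30, runs 30→38
#128: waits 38, runs 38→48
Sum = 0+15+24+30+38 = 107.
Difference = 116 − 107 = 9.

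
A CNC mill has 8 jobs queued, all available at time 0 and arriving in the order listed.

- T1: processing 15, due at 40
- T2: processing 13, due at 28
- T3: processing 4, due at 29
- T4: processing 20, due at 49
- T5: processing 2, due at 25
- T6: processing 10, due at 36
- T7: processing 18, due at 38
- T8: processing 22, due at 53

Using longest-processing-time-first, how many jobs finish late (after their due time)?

6

LPT (decreasing processing time): T8 T4 T7 T1 T2 T6 T3 T5.
T8: 0→22, due 53, tardiness 0
T4: 22→42, due 49, tardiness 0
T7: 42→60, due 38, tardiness 22
T1: 60→75, due 40, tardiness 35
T2: 75→88, due 28, tardiness 60
T6: 88→98, due 36, tardiness 62
T3: 98→102, due 29, tardiness 73
T5: 102→104, due 25, tardiness 79
Late jobs: 6.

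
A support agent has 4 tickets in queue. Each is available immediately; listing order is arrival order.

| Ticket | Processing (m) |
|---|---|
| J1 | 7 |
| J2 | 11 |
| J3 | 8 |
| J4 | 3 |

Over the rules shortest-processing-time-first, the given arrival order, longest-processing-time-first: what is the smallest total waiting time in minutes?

31

SPT (increasing processing time): J4 J1 J3 J2.
J4: waits 0, runs 0→3
J1: waits 3, runs 3→10
J3: waits 10, runs 10→18
J2: waits 18, runs 18→29
Sum = 0+3+10+18 = 31.
FIFO (arrival order): J1 J2 J3 J4.
J1: waits 0, runs 0→7
J2: waits 7, runs 7→18
J3: waits 18, runs 18→26
J4: waits 26, runs 26→29
Sum = 0+7+18+26 = 51.
LPT (decreasing processing time): J2 J3 J1 J4.
J2: waits 0, runs 0→11
J3: waits 11, runs 11→19
J1: waits 19, runs 19→26
J4: waits 26, runs 26→29
Sum = 0+11+19+26 = 56.
SPT 31, FIFO 51, LPT 56 → minimum 31.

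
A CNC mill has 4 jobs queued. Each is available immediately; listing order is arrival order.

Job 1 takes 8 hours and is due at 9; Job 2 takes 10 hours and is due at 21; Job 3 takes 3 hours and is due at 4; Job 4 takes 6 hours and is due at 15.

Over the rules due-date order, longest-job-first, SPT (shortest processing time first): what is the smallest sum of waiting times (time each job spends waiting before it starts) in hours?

29

EDD (increasing due date): Job 3 Job 1 Job 4 Job 2.
Job 3: waits 0, runs 0→3
Job 1: waits 3, runs 3→11
Job 4: waits 11, runs 11→17
Job 2: waits 17, runs 17→27
Sum = 0+3+11+17 = 31.
LPT (decreasing processing time): Job 2 Job 1 Job 4 Job 3.
Job 2: waits 0, runs 0→10
Job 1: waits 10, runs 10→18
Job 4: waits 18, runs 18→24
Job 3: waits 24, runs 24→27
Sum = 0+10+18+24 = 52.
SPT (increasing processing time): Job 3 Job 4 Job 1 Job 2.
Job 3: waits 0, runs 0→3
Job 4: waits 3, runs 3→9
Job 1: waits 9, runs 9→17
Job 2: waits 17, runs 17→27
Sum = 0+3+9+17 = 29.
EDD 31, LPT 52, SPT 29 → minimum 29.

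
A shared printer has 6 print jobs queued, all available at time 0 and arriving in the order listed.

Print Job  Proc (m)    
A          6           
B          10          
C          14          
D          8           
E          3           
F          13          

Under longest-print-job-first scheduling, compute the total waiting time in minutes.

LPT (decreasing processing time): C F B D A E.
C: waits 0, runs 0→14
F: waits 14, runs 14→27
B: waits 27, runs 27→37
D: waits 37, runs 37→45
A: waits 45, runs 45→51
E: waits 51, runs 51→54
Sum = 0+14+27+37+45+51 = 174.

174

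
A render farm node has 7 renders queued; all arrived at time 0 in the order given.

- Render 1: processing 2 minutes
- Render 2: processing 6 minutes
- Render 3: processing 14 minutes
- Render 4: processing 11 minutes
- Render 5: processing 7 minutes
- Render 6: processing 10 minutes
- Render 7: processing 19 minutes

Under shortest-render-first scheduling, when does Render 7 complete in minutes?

69

SPT (increasing processing time): Render 1 Render 2 Render 5 Render 6 Render 4 Render 3 Render 7.
Render 1: 0→2
Render 2: 2→8
Render 5: 8→15
Render 6: 15→25
Render 4: 25→36
Render 3: 36→50
Render 7: 50→69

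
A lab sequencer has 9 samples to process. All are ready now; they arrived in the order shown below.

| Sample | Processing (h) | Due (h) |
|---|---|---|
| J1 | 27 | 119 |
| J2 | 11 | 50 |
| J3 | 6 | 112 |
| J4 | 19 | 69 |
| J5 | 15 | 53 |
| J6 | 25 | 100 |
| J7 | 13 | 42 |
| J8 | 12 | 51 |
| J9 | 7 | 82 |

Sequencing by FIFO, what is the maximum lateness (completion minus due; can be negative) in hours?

77

FIFO (arrival order): J1 J2 J3 J4 J5 J6 J7 J8 J9.
J1: 0→27, due 119, lateness -92
J2: 27→38, due 50, lateness -12
J3: 38→44, due 112, lateness -68
J4: 44→63, due 69, lateness -6
J5: 63→78, due 53, lateness 25
J6: 78→103, due 100, lateness 3
J7: 103→116, due 42, lateness 74
J8: 116→128, due 51, lateness 77
J9: 128→135, due 82, lateness 53
Maximum = 77.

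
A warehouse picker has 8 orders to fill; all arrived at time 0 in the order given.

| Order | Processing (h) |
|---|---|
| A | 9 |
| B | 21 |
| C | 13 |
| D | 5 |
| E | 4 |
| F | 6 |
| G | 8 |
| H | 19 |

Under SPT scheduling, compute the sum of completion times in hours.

277

SPT (increasing processing time): E D F G A C H B.
E: 0→4
D: 4→9
F: 9→15
G: 15→23
A: 23→32
C: 32→45
H: 45→64
B: 64→85
Sum = 4+9+15+23+32+45+64+85 = 277.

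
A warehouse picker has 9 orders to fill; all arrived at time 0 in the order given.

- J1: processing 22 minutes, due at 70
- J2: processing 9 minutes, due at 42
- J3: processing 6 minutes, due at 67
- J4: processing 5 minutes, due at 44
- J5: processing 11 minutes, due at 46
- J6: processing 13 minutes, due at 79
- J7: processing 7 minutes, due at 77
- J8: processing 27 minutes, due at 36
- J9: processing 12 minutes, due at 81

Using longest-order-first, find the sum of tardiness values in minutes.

223

LPT (decreasing processing time): J8 J1 J6 J9 J5 J2 J7 J3 J4.
J8: 0→27, due 36, tardiness 0
J1: 27→49, due 70, tardiness 0
J6: 49→62, due 79, tardiness 0
J9: 62→74, due 81, tardiness 0
J5: 74→85, due 46, tardiness 39
J2: 85→94, due 42, tardiness 52
J7: 94→101, due 77, tardiness 24
J3: 101→107, due 67, tardiness 40
J4: 107→112, due 44, tardiness 68
Sum = 0+0+0+0+39+52+24+40+68 = 223.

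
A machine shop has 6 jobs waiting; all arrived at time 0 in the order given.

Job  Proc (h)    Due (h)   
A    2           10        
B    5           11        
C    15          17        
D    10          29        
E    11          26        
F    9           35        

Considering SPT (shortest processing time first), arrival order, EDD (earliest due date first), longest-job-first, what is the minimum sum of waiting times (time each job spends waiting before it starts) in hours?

88

SPT (increasing processing time): A B F D E C.
A: waits 0, runs 0→2
B: waits 2, runs 2→7
F: waits 7, runs 7→16
D: waits 16, runs 16→26
E: waits 26, runs 26→37
C: waits 37, runs 37→52
Sum = 0+2+7+16+26+37 = 88.
FIFO (arrival order): A B C D E F.
A: waits 0, runs 0→2
B: waits 2, runs 2→7
C: waits 7, runs 7→22
D: waits 22, runs 22→32
E: waits 32, runs 32→43
F: waits 43, runs 43→52
Sum = 0+2+7+22+32+43 = 106.
EDD (increasing due date): A B C E D F.
A: waits 0, runs 0→2
B: waits 2, runs 2→7
C: waits 7, runs 7→22
E: waits 22, runs 22→33
D: waits 33, runs 33→43
F: waits 43, runs 43→52
Sum = 0+2+7+22+33+43 = 107.
LPT (decreasing processing time): C E D F B A.
C: waits 0, runs 0→15
E: waits 15, runs 15→26
D: waits 26, runs 26→36
F: waits 36, runs 36→45
B: waits 45, runs 45→50
A: waits 50, runs 50→52
Sum = 0+15+26+36+45+50 = 172.
SPT 88, FIFO 106, EDD 107, LPT 172 → minimum 88.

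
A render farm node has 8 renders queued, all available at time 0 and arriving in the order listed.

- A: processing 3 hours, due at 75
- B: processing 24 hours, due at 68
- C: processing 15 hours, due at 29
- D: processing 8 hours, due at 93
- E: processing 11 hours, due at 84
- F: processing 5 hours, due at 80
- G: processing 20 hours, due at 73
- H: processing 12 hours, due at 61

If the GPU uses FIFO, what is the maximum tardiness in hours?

FIFO (arrival order): A B C D E F G H.
A: 0→3, due 75, tardiness 0
B: 3→27, due 68, tardiness 0
C: 27→42, due 29, tardiness 13
D: 42→50, due 93, tardiness 0
E: 50→61, due 84, tardiness 0
F: 61→66, due 80, tardiness 0
G: 66→86, due 73, tardiness 13
H: 86→98, due 61, tardiness 37
Maximum = 37.

37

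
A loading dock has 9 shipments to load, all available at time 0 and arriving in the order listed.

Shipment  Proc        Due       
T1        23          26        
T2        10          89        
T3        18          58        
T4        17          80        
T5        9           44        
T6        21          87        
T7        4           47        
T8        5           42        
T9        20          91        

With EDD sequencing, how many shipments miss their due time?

4

EDD (increasing due date): T1 T8 T5 T7 T3 T4 T6 T2 T9.
T1: 0→23, due 26, tardiness 0
T8: 23→28, due 42, tardiness 0
T5: 28→37, due 44, tardiness 0
T7: 37→41, due 47, tardiness 0
T3: 41→59, due 58, tardiness 1
T4: 59→76, due 80, tardiness 0
T6: 76→97, due 87, tardiness 10
T2: 97→107, due 89, tardiness 18
T9: 107→127, due 91, tardiness 36
Late shipments: 4.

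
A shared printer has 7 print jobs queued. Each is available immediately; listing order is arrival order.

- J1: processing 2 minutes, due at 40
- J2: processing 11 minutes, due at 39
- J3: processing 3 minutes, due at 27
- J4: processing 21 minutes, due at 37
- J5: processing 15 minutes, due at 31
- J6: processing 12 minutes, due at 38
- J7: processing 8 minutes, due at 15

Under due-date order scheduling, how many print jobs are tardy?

4

EDD (increasing due date): J7 J3 J5 J4 J6 J2 J1.
J7: 0→8, due 15, tardiness 0
J3: 8→11, due 27, tardiness 0
J5: 11→26, due 31, tardiness 0
J4: 26→47, due 37, tardiness 10
J6: 47→59, due 38, tardiness 21
J2: 59→70, due 39, tardiness 31
J1: 70→72, due 40, tardiness 32
Late print jobs: 4.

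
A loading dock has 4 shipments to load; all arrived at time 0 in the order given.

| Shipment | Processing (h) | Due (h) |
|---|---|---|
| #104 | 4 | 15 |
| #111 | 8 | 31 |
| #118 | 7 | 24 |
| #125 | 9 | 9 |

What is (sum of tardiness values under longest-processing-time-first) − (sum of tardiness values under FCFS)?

LPT (decreasing processing time): #125 #111 #118 #104.
#125: 0→9, due 9, tardiness 0
#111: 9→17, due 31, tardiness 0
#118: 17→24, due 24, tardiness 0
#104: 24→28, due 15, tardiness 13
Sum = 0+0+0+13 = 13.
FIFO (arrival order): #104 #111 #118 #125.
#104: 0→4, due 15, tardiness 0
#111: 4→12, due 31, tardiness 0
#118: 12→19, due 24, tardiness 0
#125: 19→28, due 9, tardiness 19
Sum = 0+0+0+19 = 19.
Difference = 13 − 19 = -6.

-6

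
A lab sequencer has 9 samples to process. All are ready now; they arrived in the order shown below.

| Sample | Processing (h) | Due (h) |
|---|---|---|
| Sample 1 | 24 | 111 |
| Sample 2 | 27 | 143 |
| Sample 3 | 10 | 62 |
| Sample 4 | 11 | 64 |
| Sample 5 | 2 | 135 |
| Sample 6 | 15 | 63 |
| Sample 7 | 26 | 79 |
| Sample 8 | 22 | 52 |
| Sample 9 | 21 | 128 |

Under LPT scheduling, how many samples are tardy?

5

LPT (decreasing processing time): Sample 2 Sample 7 Sample 1 Sample 8 Sample 9 Sample 6 Sample 4 Sample 3 Sample 5.
Sample 2: 0→27, due 143, tardiness 0
Sample 7: 27→53, due 79, tardiness 0
Sample 1: 53→77, due 111, tardiness 0
Sample 8: 77→99, due 52, tardiness 47
Sample 9: 99→120, due 128, tardiness 0
Sample 6: 120→135, due 63, tardiness 72
Sample 4: 135→146, due 64, tardiness 82
Sample 3: 146→156, due 62, tardiness 94
Sample 5: 156→158, due 135, tardiness 23
Late samples: 5.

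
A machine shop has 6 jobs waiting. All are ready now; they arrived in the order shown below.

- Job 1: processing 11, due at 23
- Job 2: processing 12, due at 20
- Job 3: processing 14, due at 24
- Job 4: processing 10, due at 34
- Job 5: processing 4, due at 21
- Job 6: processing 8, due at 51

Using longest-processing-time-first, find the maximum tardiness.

38

LPT (decreasing processing time): Job 3 Job 2 Job 1 Job 4 Job 6 Job 5.
Job 3: 0→14, due 24, tardiness 0
Job 2: 14→26, due 20, tardiness 6
Job 1: 26→37, due 23, tardiness 14
Job 4: 37→47, due 34, tardiness 13
Job 6: 47→55, due 51, tardiness 4
Job 5: 55→59, due 21, tardiness 38
Maximum = 38.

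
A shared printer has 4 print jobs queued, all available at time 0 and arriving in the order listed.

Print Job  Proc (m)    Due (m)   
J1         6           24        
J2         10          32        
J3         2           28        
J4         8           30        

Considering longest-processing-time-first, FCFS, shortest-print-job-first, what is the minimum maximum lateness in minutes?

LPT (decreasing processing time): J2 J4 J1 J3.
J2: 0→10, due 32, lateness -22
J4: 10→18, due 30, lateness -12
J1: 18→24, due 24, lateness 0
J3: 24→26, due 28, lateness -2
Maximum = 0.
FIFO (arrival order): J1 J2 J3 J4.
J1: 0→6, due 24, lateness -18
J2: 6→16, due 32, lateness -16
J3: 16→18, due 28, lateness -10
J4: 18→26, due 30, lateness -4
Maximum = -4.
SPT (increasing processing time): J3 J1 J4 J2.
J3: 0→2, due 28, lateness -26
J1: 2→8, due 24, lateness -16
J4: 8→16, due 30, lateness -14
J2: 16→26, due 32, lateness -6
Maximum = -6.
LPT 0, FIFO -4, SPT -6 → minimum -6.

-6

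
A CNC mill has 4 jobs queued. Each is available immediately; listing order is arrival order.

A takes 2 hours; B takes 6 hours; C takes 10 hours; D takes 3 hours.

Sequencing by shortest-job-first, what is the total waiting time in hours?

18

SPT (increasing processing time): A D B C.
A: waits 0, runs 0→2
D: waits 2, runs 2→5
B: waits 5, runs 5→11
C: waits 11, runs 11→21
Sum = 0+2+5+11 = 18.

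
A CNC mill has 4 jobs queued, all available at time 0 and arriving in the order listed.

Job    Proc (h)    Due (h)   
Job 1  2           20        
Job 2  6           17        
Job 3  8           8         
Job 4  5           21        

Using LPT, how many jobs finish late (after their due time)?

1

LPT (decreasing processing time): Job 3 Job 2 Job 4 Job 1.
Job 3: 0→8, due 8, tardiness 0
Job 2: 8→14, due 17, tardiness 0
Job 4: 14→19, due 21, tardiness 0
Job 1: 19→21, due 20, tardiness 1
Late jobs: 1.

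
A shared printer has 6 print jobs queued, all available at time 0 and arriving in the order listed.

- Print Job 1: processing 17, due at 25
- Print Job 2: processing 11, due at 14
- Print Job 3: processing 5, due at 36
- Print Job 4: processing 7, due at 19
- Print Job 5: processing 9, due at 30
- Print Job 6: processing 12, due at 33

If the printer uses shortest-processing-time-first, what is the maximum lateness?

36

SPT (increasing processing time): Print Job 3 Print Job 4 Print Job 5 Print Job 2 Print Job 6 Print Job 1.
Print Job 3: 0→5, due 36, lateness -31
Print Job 4: 5→12, due 19, lateness -7
Print Job 5: 12→21, due 30, lateness -9
Print Job 2: 21→32, due 14, lateness 18
Print Job 6: 32→44, due 33, lateness 11
Print Job 1: 44→61, due 25, lateness 36
Maximum = 36.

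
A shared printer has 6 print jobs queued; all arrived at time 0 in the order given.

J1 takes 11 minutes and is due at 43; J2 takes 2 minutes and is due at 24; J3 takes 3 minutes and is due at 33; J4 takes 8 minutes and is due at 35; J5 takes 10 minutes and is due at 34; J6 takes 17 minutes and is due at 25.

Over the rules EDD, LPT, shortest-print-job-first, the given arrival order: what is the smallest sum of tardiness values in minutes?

13

EDD (increasing due date): J2 J6 J3 J5 J4 J1.
J2: 0→2, due 24, tardiness 0
J6: 2→19, due 25, tardiness 0
J3: 19→22, due 33, tardiness 0
J5: 22→32, due 34, tardiness 0
J4: 32→40, due 35, tardiness 5
J1: 40→51, due 43, tardiness 8
Sum = 0+0+0+0+5+8 = 13.
LPT (decreasing processing time): J6 J1 J5 J4 J3 J2.
J6: 0→17, due 25, tardiness 0
J1: 17→28, due 43, tardiness 0
J5: 28→38, due 34, tardiness 4
J4: 38→46, due 35, tardiness 11
J3: 46→49, due 33, tardiness 16
J2: 49→51, due 24, tardiness 27
Sum = 0+0+4+11+16+27 = 58.
SPT (increasing processing time): J2 J3 J4 J5 J1 J6.
J2: 0→2, due 24, tardiness 0
J3: 2→5, due 33, tardiness 0
J4: 5→13, due 35, tardiness 0
J5: 13→23, due 34, tardiness 0
J1: 23→34, due 43, tardiness 0
J6: 34→51, due 25, tardiness 26
Sum = 0+0+0+0+0+26 = 26.
FIFO (arrival order): J1 J2 J3 J4 J5 J6.
J1: 0→11, due 43, tardiness 0
J2: 11→13, due 24, tardiness 0
J3: 13→16, due 33, tardiness 0
J4: 16→24, due 35, tardiness 0
J5: 24→34, due 34, tardiness 0
J6: 34→51, due 25, tardiness 26
Sum = 0+0+0+0+0+26 = 26.
EDD 13, LPT 58, SPT 26, FIFO 26 → minimum 13.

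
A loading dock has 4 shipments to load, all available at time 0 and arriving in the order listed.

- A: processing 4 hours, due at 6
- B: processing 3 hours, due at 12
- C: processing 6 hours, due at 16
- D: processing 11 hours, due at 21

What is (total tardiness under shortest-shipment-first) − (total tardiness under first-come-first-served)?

1

SPT (increasing processing time): B A C D.
B: 0→3, due 12, tardiness 0
A: 3→7, due 6, tardiness 1
C: 7→13, due 16, tardiness 0
D: 13→24, due 21, tardiness 3
Sum = 0+1+0+3 = 4.
FIFO (arrival order): A B C D.
A: 0→4, due 6, tardiness 0
B: 4→7, due 12, tardiness 0
C: 7→13, due 16, tardiness 0
D: 13→24, due 21, tardiness 3
Sum = 0+0+0+3 = 3.
Difference = 4 − 3 = 1.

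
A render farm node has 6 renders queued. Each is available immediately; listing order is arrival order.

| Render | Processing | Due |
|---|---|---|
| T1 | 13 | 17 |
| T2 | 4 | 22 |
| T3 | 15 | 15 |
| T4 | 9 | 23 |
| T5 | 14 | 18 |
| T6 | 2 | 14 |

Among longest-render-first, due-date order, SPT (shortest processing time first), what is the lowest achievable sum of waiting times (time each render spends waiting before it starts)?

LPT (decreasing processing time): T3 T5 T1 T4 T2 T6.
T3: waits 0, runs 0→15
T5: waits 15, runs 15→29
T1: waits 29, runs 29→42
T4: waits 42, runs 42→51
T2: waits 51, runs 51→55
T6: waits 55, runs 55→57
Sum = 0+15+29+42+51+55 = 192.
EDD (increasing due date): T6 T3 T1 T5 T2 T4.
T6: waits 0, runs 0→2
T3: waits 2, runs 2→17
T1: waits 17, runs 17→30
T5: waits 30, runs 30→44
T2: waits 44, runs 44→48
T4: waits 48, runs 48→57
Sum = 0+2+17+30+44+48 = 141.
SPT (increasing processing time): T6 T2 T4 T1 T5 T3.
T6: waits 0, runs 0→2
T2: waits 2, runs 2→6
T4: waits 6, runs 6→15
T1: waits 15, runs 15→28
T5: waits 28, runs 28→42
T3: waits 42, runs 42→57
Sum = 0+2+6+15+28+42 = 93.
LPT 192, EDD 141, SPT 93 → minimum 93.

93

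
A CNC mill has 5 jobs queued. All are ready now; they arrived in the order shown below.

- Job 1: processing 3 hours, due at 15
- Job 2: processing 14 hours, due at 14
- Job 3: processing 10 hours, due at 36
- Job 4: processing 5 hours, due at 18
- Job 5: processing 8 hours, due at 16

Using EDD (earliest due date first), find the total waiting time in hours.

EDD (increasing due date): Job 2 Job 1 Job 5 Job 4 Job 3.
Job 2: waits 0, runs 0→14
Job 1: waits 14, runs 14→17
Job 5: waits 17, runs 17→25
Job 4: waits 25, runs 25→30
Job 3: waits 30, runs 30→40
Sum = 0+14+17+25+30 = 86.

86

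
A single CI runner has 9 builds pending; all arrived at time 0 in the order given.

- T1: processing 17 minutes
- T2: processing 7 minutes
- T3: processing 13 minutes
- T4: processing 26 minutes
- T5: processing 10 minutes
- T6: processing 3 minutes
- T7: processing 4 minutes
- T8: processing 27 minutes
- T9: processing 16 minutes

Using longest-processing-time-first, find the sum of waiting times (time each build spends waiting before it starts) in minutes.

LPT (decreasing processing time): T8 T4 T1 T9 T3 T5 T2 T7 T6.
T8: waits 0, runs 0→27
T4: waits 27, runs 27→53
T1: waits 53, runs 53→70
T9: waits 70, runs 70→86
T3: waits 86, runs 86→99
T5: waits 99, runs 99→109
T2: waits 109, runs 109→116
T7: waits 116, runs 116→120
T6: waits 120, runs 120→123
Sum = 0+27+53+70+86+99+109+116+120 = 680.

680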